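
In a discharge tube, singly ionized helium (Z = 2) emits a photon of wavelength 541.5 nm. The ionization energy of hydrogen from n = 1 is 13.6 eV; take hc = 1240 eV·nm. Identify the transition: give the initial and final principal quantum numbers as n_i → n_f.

n_i = 7, n_f = 4

The photon energy is ΔE = hc/λ = 1240 / 541.5 = 2.290 eV.
With Z = 2, ΔE = 54.40 × (1/n_f² − 1/n_i²), so 1/n_f² − 1/n_i² = 0.04209.
Trying n_f = 4 gives 1/n_i² = 0.02041, i.e. n_i ≈ 7; this pair matches.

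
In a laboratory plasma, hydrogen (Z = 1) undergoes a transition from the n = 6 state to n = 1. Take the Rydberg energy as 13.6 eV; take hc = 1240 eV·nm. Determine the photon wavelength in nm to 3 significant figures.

93.8 nm

ΔE = 13.60 × (1/1² − 1/6²) = 13.60 × 0.9722 = 13.22 eV.
λ = hc/ΔE = 1240 / 13.22 = 93.8 nm.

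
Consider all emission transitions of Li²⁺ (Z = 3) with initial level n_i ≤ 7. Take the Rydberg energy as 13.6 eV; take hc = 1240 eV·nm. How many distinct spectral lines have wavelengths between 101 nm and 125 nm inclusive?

Enumerate all n_i → n_f pairs with 1 ≤ n_f < n_i ≤ 7 and compute λ = 1240 / [13.6·9·(1/n_f² − 1/n_i²)].
Lines falling in [101, 125] nm: 7→3 (111.7 nm), 6→3 (121.6 nm).

2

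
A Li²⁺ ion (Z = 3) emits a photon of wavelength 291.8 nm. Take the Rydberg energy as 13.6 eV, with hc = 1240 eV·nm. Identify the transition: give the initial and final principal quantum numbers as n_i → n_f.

The photon energy is ΔE = hc/λ = 1240 / 291.8 = 4.249 eV.
With Z = 3, ΔE = 122.4 × (1/n_f² − 1/n_i²), so 1/n_f² − 1/n_i² = 0.03472.
Trying n_f = 4 gives 1/n_i² = 0.02778, i.e. n_i ≈ 6; this pair matches.

n_i = 6, n_f = 4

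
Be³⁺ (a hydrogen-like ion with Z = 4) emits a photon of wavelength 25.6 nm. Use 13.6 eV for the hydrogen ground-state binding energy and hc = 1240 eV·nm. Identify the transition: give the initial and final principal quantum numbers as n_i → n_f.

The photon energy is ΔE = hc/λ = 1240 / 25.6 = 48.44 eV.
With Z = 4, ΔE = 217.6 × (1/n_f² − 1/n_i²), so 1/n_f² − 1/n_i² = 0.2226.
Trying n_f = 2 gives 1/n_i² = 0.02740, i.e. n_i ≈ 6; this pair matches.

n_i = 6, n_f = 2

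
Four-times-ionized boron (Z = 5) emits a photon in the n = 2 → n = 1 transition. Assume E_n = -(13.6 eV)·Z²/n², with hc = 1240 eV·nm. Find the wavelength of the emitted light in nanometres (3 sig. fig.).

For Z = 5 the level energies scale as Z², so the effective Rydberg energy is 13.6 × 25 = 340.0 eV.
ΔE = 340.0 × (1/1² − 1/2²) = 340.0 × 0.7500 = 255.0 eV.
λ = hc/ΔE = 1240 / 255.0 = 4.86 nm.

4.86 nm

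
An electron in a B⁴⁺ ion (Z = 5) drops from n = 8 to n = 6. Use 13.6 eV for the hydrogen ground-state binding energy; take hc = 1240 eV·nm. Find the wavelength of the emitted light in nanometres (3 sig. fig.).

300 nm

For Z = 5 the level energies scale as Z², so the effective Rydberg energy is 13.6 × 25 = 340.0 eV.
ΔE = 340.0 × (1/6² − 1/8²) = 340.0 × 0.01215 = 4.132 eV.
λ = hc/ΔE = 1240 / 4.132 = 300 nm.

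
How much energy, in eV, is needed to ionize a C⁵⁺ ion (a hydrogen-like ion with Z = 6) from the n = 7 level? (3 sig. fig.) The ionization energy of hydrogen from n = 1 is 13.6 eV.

E_n = −13.6 Z²/n² = −489.6/n² eV for Z = 6.
E_7 = −489.6/49 = −9.99 eV, so ionization (to E = 0) requires 9.99 eV.

9.99 eV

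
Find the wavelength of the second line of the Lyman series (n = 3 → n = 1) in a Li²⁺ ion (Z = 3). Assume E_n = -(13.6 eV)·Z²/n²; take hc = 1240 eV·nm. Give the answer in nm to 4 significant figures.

11.40 nm

The Lyman series terminates on n_f = 1; the second line has n_i = 1+2 = 3.
ΔE = 122.4 × (1/1² − 1/3²) = 108.8 eV.
λ = 1240 / 108.8 = 11.40 nm.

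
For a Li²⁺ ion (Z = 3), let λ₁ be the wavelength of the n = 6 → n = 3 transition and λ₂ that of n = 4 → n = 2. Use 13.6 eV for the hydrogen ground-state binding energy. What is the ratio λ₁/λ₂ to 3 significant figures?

2.25

λ ∝ 1/ΔE ∝ 1/(1/n_f² − 1/n_i²), and the Z² and hc factors cancel in the ratio.
λ₁/λ₂ = (1/2² − 1/4²)/(1/3² − 1/6²) = 0.1875/0.08333 = 2.25.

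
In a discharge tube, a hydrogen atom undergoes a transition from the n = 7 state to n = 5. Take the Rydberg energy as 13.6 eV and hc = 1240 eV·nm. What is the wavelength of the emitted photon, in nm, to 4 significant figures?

ΔE = 13.60 × (1/5² − 1/7²) = 13.60 × 0.01959 = 0.2664 eV.
λ = hc/ΔE = 1240 / 0.2664 = 4654 nm.
This line belongs to the Pfund series.

4654 nm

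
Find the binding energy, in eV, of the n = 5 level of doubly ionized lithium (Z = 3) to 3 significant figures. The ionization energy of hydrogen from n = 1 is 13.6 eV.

E_n = −13.6 Z²/n² = −122.4/n² eV for Z = 3.
E_5 = −122.4/25 = −4.90 eV, so ionization (to E = 0) requires 4.90 eV.

4.90 eV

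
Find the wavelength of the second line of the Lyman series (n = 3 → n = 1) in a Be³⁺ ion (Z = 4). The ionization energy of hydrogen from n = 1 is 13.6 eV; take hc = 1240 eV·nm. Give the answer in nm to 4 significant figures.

6.411 nm

The Lyman series terminates on n_f = 1; the second line has n_i = 1+2 = 3.
ΔE = 217.6 × (1/1² − 1/3²) = 193.4 eV.
λ = 1240 / 193.4 = 6.411 nm.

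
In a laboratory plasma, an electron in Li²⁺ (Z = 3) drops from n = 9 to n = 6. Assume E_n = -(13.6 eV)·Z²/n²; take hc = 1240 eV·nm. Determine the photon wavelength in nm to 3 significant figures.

For Z = 3 the level energies scale as Z², so the effective Rydberg energy is 13.6 × 9 = 122.4 eV.
ΔE = 122.4 × (1/6² − 1/9²) = 122.4 × 0.01543 = 1.889 eV.
λ = hc/ΔE = 1240 / 1.889 = 656 nm.

656 nm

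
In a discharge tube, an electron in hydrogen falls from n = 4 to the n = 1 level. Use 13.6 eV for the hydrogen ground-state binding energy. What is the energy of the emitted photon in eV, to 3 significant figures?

12.8 eV

E_4 = −13.60/16 = −0.8500 eV and E_1 = −13.60/1 = −13.60 eV.
The photon energy is |E_4 − E_1| = 12.8 eV.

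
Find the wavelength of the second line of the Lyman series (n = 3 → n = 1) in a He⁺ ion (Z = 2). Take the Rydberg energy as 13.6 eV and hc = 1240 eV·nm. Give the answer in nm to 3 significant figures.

The Lyman series terminates on n_f = 1; the second line has n_i = 1+2 = 3.
ΔE = 54.40 × (1/1² − 1/3²) = 48.36 eV.
λ = 1240 / 48.36 = 25.6 nm.

25.6 nm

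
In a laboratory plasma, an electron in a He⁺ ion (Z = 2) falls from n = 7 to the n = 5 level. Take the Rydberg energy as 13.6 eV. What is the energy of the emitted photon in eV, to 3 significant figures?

1.07 eV

The Bohr energies scale as Z², so for Z = 2: E_n = −54.40/n² eV.
E_7 = −54.40/49 = −1.110 eV and E_5 = −54.40/25 = −2.176 eV.
The photon energy is |E_7 − E_5| = 1.07 eV.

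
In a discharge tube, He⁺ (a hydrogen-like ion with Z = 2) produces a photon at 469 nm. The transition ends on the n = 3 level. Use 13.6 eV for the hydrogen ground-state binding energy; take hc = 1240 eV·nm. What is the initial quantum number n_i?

n_i = 4

The photon energy is ΔE = hc/λ = 1240 / 469 = 2.644 eV.
With Z = 2, ΔE = 54.40 × (1/n_f² − 1/n_i²), so 1/n_f² − 1/n_i² = 0.04860.
With n_f = 3: 1/n_i² = 1/9 − 0.04860 = 0.06251, so n_i ≈ 4.00.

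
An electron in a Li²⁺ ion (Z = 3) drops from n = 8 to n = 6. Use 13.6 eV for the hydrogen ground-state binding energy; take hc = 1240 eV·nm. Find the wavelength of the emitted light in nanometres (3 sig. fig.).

For Z = 3 the level energies scale as Z², so the effective Rydberg energy is 13.6 × 9 = 122.4 eV.
ΔE = 122.4 × (1/6² − 1/8²) = 122.4 × 0.01215 = 1.488 eV.
λ = hc/ΔE = 1240 / 1.488 = 834 nm.

834 nm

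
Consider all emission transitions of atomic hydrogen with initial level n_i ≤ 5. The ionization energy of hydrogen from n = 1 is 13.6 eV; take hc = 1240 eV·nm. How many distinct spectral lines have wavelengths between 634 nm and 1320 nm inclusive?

Enumerate all n_i → n_f pairs with 1 ≤ n_f < n_i ≤ 5 and compute λ = 1240 / [13.6·1·(1/n_f² − 1/n_i²)].
Lines falling in [634, 1320] nm: 3→2 (656.5 nm), 5→3 (1282 nm).

2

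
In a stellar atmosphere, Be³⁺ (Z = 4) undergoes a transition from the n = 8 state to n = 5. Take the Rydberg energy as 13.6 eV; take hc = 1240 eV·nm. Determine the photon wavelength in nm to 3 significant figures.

234 nm

For Z = 4 the level energies scale as Z², so the effective Rydberg energy is 13.6 × 16 = 217.6 eV.
ΔE = 217.6 × (1/5² − 1/8²) = 217.6 × 0.02438 = 5.304 eV.
λ = hc/ΔE = 1240 / 5.304 = 234 nm.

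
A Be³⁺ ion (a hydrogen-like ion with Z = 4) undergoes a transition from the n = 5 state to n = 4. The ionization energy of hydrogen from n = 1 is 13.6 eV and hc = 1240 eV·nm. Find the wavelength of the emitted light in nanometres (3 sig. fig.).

253 nm

For Z = 4 the level energies scale as Z², so the effective Rydberg energy is 13.6 × 16 = 217.6 eV.
ΔE = 217.6 × (1/4² − 1/5²) = 217.6 × 0.02250 = 4.896 eV.
λ = hc/ΔE = 1240 / 4.896 = 253 nm.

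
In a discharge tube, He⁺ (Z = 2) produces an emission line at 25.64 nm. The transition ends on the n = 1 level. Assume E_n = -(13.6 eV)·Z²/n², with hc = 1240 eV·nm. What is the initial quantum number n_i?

The photon energy is ΔE = hc/λ = 1240 / 25.64 = 48.36 eV.
With Z = 2, ΔE = 54.40 × (1/n_f² − 1/n_i²), so 1/n_f² − 1/n_i² = 0.8890.
With n_f = 1: 1/n_i² = 1/1 − 0.8890 = 0.1110, so n_i ≈ 3.00.

n_i = 3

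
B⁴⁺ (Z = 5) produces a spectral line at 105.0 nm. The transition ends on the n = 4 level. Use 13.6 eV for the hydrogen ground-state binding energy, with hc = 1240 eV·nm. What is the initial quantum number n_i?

The photon energy is ΔE = hc/λ = 1240 / 105.0 = 11.81 eV.
With Z = 5, ΔE = 340.0 × (1/n_f² − 1/n_i²), so 1/n_f² − 1/n_i² = 0.03473.
With n_f = 4: 1/n_i² = 1/16 − 0.03473 = 0.02777, so n_i ≈ 6.00.

n_i = 6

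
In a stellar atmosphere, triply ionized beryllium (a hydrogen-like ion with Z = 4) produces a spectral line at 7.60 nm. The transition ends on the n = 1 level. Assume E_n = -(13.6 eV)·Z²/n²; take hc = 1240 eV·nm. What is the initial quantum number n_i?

The photon energy is ΔE = hc/λ = 1240 / 7.60 = 163.2 eV.
With Z = 4, ΔE = 217.6 × (1/n_f² − 1/n_i²), so 1/n_f² − 1/n_i² = 0.7498.
With n_f = 1: 1/n_i² = 1/1 − 0.7498 = 0.2502, so n_i ≈ 2.00.

n_i = 2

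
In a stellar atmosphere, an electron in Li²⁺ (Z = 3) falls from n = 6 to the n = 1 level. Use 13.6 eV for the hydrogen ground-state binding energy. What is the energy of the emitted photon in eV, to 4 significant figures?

The Bohr energies scale as Z², so for Z = 3: E_n = −122.4/n² eV.
E_6 = −122.4/36 = −3.400 eV and E_1 = −122.4/1 = −122.4 eV.
The photon energy is |E_6 − E_1| = 119.0 eV.

119.0 eV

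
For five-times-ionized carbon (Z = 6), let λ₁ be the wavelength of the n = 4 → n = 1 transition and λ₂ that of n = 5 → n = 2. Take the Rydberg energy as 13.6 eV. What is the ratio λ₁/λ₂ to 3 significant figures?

0.224

λ ∝ 1/ΔE ∝ 1/(1/n_f² − 1/n_i²), and the Z² and hc factors cancel in the ratio.
λ₁/λ₂ = (1/2² − 1/5²)/(1/1² − 1/4²) = 0.2100/0.9375 = 0.224.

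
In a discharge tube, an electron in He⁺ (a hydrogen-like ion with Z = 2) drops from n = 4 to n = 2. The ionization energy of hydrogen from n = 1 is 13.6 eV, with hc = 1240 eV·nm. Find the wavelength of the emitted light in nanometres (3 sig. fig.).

For Z = 2 the level energies scale as Z², so the effective Rydberg energy is 13.6 × 4 = 54.40 eV.
ΔE = 54.40 × (1/2² − 1/4²) = 54.40 × 0.1875 = 10.20 eV.
λ = hc/ΔE = 1240 / 10.20 = 122 nm.

122 nm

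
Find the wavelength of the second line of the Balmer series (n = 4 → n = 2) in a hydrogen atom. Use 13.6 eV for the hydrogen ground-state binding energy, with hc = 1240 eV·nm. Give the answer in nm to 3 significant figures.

486 nm

The Balmer series terminates on n_f = 2; the second line has n_i = 2+2 = 4.
ΔE = 13.60 × (1/2² − 1/4²) = 2.550 eV.
λ = 1240 / 2.550 = 486 nm.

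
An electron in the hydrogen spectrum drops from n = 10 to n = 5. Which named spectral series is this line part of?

Pfund

The series is set by the lower level: n_f = 5 is the Pfund series.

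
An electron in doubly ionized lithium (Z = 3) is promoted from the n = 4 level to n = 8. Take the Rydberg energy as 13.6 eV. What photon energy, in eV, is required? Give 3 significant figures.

5.74 eV

The Bohr energies scale as Z², so for Z = 3: E_n = −122.4/n² eV.
E_8 = −122.4/64 = −1.913 eV and E_4 = −122.4/16 = −7.650 eV.
The photon energy is |E_8 − E_4| = 5.74 eV.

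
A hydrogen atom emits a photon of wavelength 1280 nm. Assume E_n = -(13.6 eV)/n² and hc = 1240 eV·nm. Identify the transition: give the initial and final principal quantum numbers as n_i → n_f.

n_i = 5, n_f = 3

The photon energy is ΔE = hc/λ = 1240 / 1280 = 0.9688 eV.
With Z = 1, ΔE = 13.60 × (1/n_f² − 1/n_i²), so 1/n_f² − 1/n_i² = 0.07123.
Trying n_f = 3 gives 1/n_i² = 0.03988, i.e. n_i ≈ 5; this pair matches.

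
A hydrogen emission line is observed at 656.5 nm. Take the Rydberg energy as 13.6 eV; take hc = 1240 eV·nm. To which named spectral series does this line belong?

Balmer

ΔE = 1240/656.5 = 1.889 eV.
This matches 13.6 × (1/2² − 1/3²), so n_f = 2: the Balmer series.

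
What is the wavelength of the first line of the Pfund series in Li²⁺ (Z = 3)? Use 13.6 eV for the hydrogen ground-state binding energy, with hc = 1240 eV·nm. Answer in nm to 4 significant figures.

828.9 nm

The Pfund series terminates on n_f = 5; the first line has n_i = 5+1 = 6.
ΔE = 122.4 × (1/5² − 1/6²) = 1.496 eV.
λ = 1240 / 1.496 = 828.9 nm.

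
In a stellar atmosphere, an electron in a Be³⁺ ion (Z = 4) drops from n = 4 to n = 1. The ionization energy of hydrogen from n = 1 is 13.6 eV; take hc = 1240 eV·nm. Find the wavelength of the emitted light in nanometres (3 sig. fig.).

6.08 nm

For Z = 4 the level energies scale as Z², so the effective Rydberg energy is 13.6 × 16 = 217.6 eV.
ΔE = 217.6 × (1/1² − 1/4²) = 217.6 × 0.9375 = 204.0 eV.
λ = hc/ΔE = 1240 / 204.0 = 6.08 nm.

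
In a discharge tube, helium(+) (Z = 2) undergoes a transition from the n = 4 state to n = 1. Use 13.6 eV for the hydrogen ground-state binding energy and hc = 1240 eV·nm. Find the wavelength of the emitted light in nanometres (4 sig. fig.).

24.31 nm

For Z = 2 the level energies scale as Z², so the effective Rydberg energy is 13.6 × 4 = 54.40 eV.
ΔE = 54.40 × (1/1² − 1/4²) = 54.40 × 0.9375 = 51.00 eV.
λ = hc/ΔE = 1240 / 51.00 = 24.31 nm.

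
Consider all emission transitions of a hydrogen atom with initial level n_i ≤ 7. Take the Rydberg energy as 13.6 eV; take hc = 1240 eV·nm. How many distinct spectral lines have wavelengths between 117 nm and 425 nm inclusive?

Enumerate all n_i → n_f pairs with 1 ≤ n_f < n_i ≤ 7 and compute λ = 1240 / [13.6·1·(1/n_f² − 1/n_i²)].
Lines falling in [117, 425] nm: 2→1 (121.6 nm), 7→2 (397.1 nm), 6→2 (410.3 nm).

3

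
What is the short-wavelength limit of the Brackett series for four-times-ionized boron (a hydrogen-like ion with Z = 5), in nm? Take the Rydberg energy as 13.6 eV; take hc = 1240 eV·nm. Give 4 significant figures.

58.35 nm

The Brackett series has lower level n_f = 4; the series limit corresponds to n_i → ∞.
ΔE_max = 13.6 × 25 / 4² = 21.25 eV.
λ_min = 1240 / 21.25 = 58.35 nm.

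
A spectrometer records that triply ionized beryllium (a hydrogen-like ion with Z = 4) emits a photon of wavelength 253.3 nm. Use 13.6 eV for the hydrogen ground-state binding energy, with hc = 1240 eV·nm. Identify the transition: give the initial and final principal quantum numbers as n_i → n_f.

n_i = 5, n_f = 4

The photon energy is ΔE = hc/λ = 1240 / 253.3 = 4.895 eV.
With Z = 4, ΔE = 217.6 × (1/n_f² − 1/n_i²), so 1/n_f² − 1/n_i² = 0.02250.
Trying n_f = 4 gives 1/n_i² = 0.04000, i.e. n_i ≈ 5; this pair matches.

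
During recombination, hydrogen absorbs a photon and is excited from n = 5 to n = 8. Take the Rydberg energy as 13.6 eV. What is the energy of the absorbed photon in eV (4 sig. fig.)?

0.3315 eV

E_8 = −13.60/64 = −0.2125 eV and E_5 = −13.60/25 = −0.5440 eV.
The photon energy is |E_8 − E_5| = 0.3315 eV.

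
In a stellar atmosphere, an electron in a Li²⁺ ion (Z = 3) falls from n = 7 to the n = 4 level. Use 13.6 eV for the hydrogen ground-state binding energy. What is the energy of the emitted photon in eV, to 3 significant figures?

The Bohr energies scale as Z², so for Z = 3: E_n = −122.4/n² eV.
E_7 = −122.4/49 = −2.498 eV and E_4 = −122.4/16 = −7.650 eV.
The photon energy is |E_7 − E_4| = 5.15 eV.

5.15 eV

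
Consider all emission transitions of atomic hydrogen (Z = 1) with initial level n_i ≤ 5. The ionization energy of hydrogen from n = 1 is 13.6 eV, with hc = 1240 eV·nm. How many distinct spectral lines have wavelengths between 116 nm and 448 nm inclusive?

Enumerate all n_i → n_f pairs with 1 ≤ n_f < n_i ≤ 5 and compute λ = 1240 / [13.6·1·(1/n_f² − 1/n_i²)].
Lines falling in [116, 448] nm: 2→1 (121.6 nm), 5→2 (434.2 nm).

2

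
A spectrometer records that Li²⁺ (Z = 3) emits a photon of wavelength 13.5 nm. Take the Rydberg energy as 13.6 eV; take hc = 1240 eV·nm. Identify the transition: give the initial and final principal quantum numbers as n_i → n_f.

The photon energy is ΔE = hc/λ = 1240 / 13.5 = 91.85 eV.
With Z = 3, ΔE = 122.4 × (1/n_f² − 1/n_i²), so 1/n_f² − 1/n_i² = 0.7504.
Trying n_f = 1 gives 1/n_i² = 0.2496, i.e. n_i ≈ 2; this pair matches.

n_i = 2, n_f = 1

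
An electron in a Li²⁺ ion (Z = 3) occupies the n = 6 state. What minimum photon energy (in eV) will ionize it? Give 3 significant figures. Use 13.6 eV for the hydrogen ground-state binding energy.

3.40 eV

E_n = −13.6 Z²/n² = −122.4/n² eV for Z = 3.
E_6 = −122.4/36 = −3.40 eV, so ionization (to E = 0) requires 3.40 eV.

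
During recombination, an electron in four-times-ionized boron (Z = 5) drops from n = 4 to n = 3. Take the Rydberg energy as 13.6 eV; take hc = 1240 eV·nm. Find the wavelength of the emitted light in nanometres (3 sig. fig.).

For Z = 5 the level energies scale as Z², so the effective Rydberg energy is 13.6 × 25 = 340.0 eV.
ΔE = 340.0 × (1/3² − 1/4²) = 340.0 × 0.04861 = 16.53 eV.
λ = hc/ΔE = 1240 / 16.53 = 75.0 nm.

75.0 nm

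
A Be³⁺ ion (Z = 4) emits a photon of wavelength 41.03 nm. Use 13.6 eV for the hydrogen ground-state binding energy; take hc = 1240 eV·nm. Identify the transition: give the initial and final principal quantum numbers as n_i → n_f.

The photon energy is ΔE = hc/λ = 1240 / 41.03 = 30.22 eV.
With Z = 4, ΔE = 217.6 × (1/n_f² − 1/n_i²), so 1/n_f² − 1/n_i² = 0.1389.
Trying n_f = 2 gives 1/n_i² = 0.1111, i.e. n_i ≈ 3; this pair matches.

n_i = 3, n_f = 2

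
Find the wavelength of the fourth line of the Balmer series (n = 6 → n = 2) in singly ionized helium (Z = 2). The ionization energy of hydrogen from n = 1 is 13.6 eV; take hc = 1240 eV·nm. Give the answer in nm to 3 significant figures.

The Balmer series terminates on n_f = 2; the fourth line has n_i = 2+4 = 6.
ΔE = 54.40 × (1/2² − 1/6²) = 12.09 eV.
λ = 1240 / 12.09 = 103 nm.

103 nm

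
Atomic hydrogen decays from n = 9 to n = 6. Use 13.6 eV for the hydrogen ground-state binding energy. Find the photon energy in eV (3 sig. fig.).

0.210 eV

E_9 = −13.60/81 = −0.1679 eV and E_6 = −13.60/36 = −0.3778 eV.
The photon energy is |E_9 − E_6| = 0.210 eV.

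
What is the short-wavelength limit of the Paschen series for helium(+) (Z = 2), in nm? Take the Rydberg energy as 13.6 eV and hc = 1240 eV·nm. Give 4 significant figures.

205.1 nm

The Paschen series has lower level n_f = 3; the series limit corresponds to n_i → ∞.
ΔE_max = 13.6 × 4 / 3² = 6.044 eV.
λ_min = 1240 / 6.044 = 205.1 nm.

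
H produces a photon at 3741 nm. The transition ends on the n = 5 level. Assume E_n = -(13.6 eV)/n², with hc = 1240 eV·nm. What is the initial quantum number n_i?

The photon energy is ΔE = hc/λ = 1240 / 3741 = 0.3315 eV.
With Z = 1, ΔE = 13.60 × (1/n_f² − 1/n_i²), so 1/n_f² − 1/n_i² = 0.02437.
With n_f = 5: 1/n_i² = 1/25 − 0.02437 = 0.01563, so n_i ≈ 8.00.

n_i = 8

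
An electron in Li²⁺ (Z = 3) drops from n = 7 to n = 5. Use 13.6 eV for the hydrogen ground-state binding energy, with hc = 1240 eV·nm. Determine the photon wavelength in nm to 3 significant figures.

517 nm

For Z = 3 the level energies scale as Z², so the effective Rydberg energy is 13.6 × 9 = 122.4 eV.
ΔE = 122.4 × (1/5² − 1/7²) = 122.4 × 0.01959 = 2.398 eV.
λ = hc/ΔE = 1240 / 2.398 = 517 nm.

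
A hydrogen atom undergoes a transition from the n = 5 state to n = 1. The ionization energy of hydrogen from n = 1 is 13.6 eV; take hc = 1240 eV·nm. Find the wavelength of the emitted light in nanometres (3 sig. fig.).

ΔE = 13.60 × (1/1² − 1/5²) = 13.60 × 0.9600 = 13.06 eV.
λ = hc/ΔE = 1240 / 13.06 = 95.0 nm.
This line belongs to the Lyman series.

95.0 nm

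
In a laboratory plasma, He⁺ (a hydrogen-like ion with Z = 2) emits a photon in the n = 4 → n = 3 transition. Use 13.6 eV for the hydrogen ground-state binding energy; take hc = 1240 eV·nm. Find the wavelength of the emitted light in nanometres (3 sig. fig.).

For Z = 2 the level energies scale as Z², so the effective Rydberg energy is 13.6 × 4 = 54.40 eV.
ΔE = 54.40 × (1/3² − 1/4²) = 54.40 × 0.04861 = 2.644 eV.
λ = hc/ΔE = 1240 / 2.644 = 469 nm.

469 nm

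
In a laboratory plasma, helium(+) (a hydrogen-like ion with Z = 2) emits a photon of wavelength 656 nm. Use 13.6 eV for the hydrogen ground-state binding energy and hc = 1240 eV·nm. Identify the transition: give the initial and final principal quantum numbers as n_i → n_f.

The photon energy is ΔE = hc/λ = 1240 / 656 = 1.890 eV.
With Z = 2, ΔE = 54.40 × (1/n_f² − 1/n_i²), so 1/n_f² − 1/n_i² = 0.03475.
Trying n_f = 4 gives 1/n_i² = 0.02775, i.e. n_i ≈ 6; this pair matches.

n_i = 6, n_f = 4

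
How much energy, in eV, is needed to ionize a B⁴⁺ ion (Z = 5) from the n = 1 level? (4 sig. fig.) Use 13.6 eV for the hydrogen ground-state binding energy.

E_n = −13.6 Z²/n² = −340.0/n² eV for Z = 5.
E_1 = −340.0/1 = −340.0 eV, so ionization (to E = 0) requires 340.0 eV.

340.0 eV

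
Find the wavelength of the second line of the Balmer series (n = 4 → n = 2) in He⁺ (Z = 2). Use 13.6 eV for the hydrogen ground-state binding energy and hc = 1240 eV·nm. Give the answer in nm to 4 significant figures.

121.6 nm

The Balmer series terminates on n_f = 2; the second line has n_i = 2+2 = 4.
ΔE = 54.40 × (1/2² − 1/4²) = 10.20 eV.
λ = 1240 / 10.20 = 121.6 nm.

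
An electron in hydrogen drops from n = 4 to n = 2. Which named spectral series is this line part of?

Balmer

The series is set by the lower level: n_f = 2 is the Balmer series.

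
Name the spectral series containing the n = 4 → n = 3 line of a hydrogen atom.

The series is set by the lower level: n_f = 3 is the Paschen series.

Paschen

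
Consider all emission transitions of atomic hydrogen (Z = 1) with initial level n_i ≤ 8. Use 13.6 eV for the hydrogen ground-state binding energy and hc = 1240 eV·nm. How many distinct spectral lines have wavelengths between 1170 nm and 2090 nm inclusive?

Enumerate all n_i → n_f pairs with 1 ≤ n_f < n_i ≤ 8 and compute λ = 1240 / [13.6·1·(1/n_f² − 1/n_i²)].
Lines falling in [1170, 2090] nm: 5→3 (1282 nm), 4→3 (1876 nm), 8→4 (1945 nm).

3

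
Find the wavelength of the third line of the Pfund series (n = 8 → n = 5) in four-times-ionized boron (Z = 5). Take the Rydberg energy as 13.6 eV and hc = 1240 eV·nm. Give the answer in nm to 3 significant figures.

150 nm

The Pfund series terminates on n_f = 5; the third line has n_i = 5+3 = 8.
ΔE = 340.0 × (1/5² − 1/8²) = 8.288 eV.
λ = 1240 / 8.288 = 150 nm.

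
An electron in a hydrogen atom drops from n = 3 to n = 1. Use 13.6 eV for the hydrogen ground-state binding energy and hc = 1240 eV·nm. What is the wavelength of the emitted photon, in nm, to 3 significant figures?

103 nm

ΔE = 13.60 × (1/1² − 1/3²) = 13.60 × 0.8889 = 12.09 eV.
λ = hc/ΔE = 1240 / 12.09 = 103 nm.
This line belongs to the Lyman series.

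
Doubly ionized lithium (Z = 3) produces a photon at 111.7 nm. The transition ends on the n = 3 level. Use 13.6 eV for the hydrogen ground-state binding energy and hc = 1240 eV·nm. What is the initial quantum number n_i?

The photon energy is ΔE = hc/λ = 1240 / 111.7 = 11.10 eV.
With Z = 3, ΔE = 122.4 × (1/n_f² − 1/n_i²), so 1/n_f² − 1/n_i² = 0.09070.
With n_f = 3: 1/n_i² = 1/9 − 0.09070 = 0.02042, so n_i ≈ 7.00.

n_i = 7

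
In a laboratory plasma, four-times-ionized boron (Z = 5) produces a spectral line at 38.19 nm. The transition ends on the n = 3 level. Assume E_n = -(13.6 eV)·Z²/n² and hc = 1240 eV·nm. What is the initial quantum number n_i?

The photon energy is ΔE = hc/λ = 1240 / 38.19 = 32.47 eV.
With Z = 5, ΔE = 340.0 × (1/n_f² − 1/n_i²), so 1/n_f² − 1/n_i² = 0.09550.
With n_f = 3: 1/n_i² = 1/9 − 0.09550 = 0.01561, so n_i ≈ 8.00.

n_i = 8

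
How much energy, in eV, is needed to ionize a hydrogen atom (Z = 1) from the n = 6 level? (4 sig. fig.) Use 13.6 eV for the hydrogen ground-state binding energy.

E_6 = −13.60/36 = −0.3778 eV, so ionization (to E = 0) requires 0.3778 eV.

0.3778 eV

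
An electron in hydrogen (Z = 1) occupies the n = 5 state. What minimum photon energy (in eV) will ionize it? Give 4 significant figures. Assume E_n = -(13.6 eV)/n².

0.5440 eV

E_5 = −13.60/25 = −0.5440 eV, so ionization (to E = 0) requires 0.5440 eV.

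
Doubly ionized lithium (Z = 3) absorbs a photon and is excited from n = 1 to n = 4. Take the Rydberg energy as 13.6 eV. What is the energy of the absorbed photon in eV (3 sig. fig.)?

115 eV

The Bohr energies scale as Z², so for Z = 3: E_n = −122.4/n² eV.
E_4 = −122.4/16 = −7.650 eV and E_1 = −122.4/1 = −122.4 eV.
The photon energy is |E_4 − E_1| = 115 eV.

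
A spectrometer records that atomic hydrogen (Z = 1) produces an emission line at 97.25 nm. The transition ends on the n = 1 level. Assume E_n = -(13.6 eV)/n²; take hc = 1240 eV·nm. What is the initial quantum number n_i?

The photon energy is ΔE = hc/λ = 1240 / 97.25 = 12.75 eV.
With Z = 1, ΔE = 13.60 × (1/n_f² − 1/n_i²), so 1/n_f² − 1/n_i² = 0.9375.
With n_f = 1: 1/n_i² = 1/1 − 0.9375 = 0.06245, so n_i ≈ 4.00.

n_i = 4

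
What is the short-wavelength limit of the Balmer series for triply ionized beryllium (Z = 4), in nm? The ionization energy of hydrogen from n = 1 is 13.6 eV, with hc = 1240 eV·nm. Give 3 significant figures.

The Balmer series has lower level n_f = 2; the series limit corresponds to n_i → ∞.
ΔE_max = 13.6 × 16 / 2² = 54.40 eV.
λ_min = 1240 / 54.40 = 22.8 nm.

22.8 nm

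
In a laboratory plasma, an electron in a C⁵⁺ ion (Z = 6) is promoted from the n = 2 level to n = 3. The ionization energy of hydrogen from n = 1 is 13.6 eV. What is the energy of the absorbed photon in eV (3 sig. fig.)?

The Bohr energies scale as Z², so for Z = 6: E_n = −489.6/n² eV.
E_3 = −489.6/9 = −54.40 eV and E_2 = −489.6/4 = −122.4 eV.
The photon energy is |E_3 − E_2| = 68.0 eV.

68.0 eV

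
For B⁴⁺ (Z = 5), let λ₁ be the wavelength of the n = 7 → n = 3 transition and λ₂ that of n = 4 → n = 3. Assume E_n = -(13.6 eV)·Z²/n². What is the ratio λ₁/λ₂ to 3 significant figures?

λ ∝ 1/ΔE ∝ 1/(1/n_f² − 1/n_i²), and the Z² and hc factors cancel in the ratio.
λ₁/λ₂ = (1/3² − 1/4²)/(1/3² − 1/7²) = 0.04861/0.09070 = 0.536.

0.536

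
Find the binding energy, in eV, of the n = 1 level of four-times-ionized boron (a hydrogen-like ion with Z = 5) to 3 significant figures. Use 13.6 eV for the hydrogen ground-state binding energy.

340 eV

E_n = −13.6 Z²/n² = −340.0/n² eV for Z = 5.
E_1 = −340.0/1 = −340 eV, so ionization (to E = 0) requires 340 eV.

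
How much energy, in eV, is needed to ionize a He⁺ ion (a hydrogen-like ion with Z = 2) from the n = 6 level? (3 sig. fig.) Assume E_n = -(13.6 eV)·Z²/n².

1.51 eV

E_n = −13.6 Z²/n² = −54.40/n² eV for Z = 2.
E_6 = −54.40/36 = −1.51 eV, so ionization (to E = 0) requires 1.51 eV.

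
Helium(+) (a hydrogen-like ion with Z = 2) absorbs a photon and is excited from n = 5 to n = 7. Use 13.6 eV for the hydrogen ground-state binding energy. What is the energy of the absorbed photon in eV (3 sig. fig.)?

1.07 eV

The Bohr energies scale as Z², so for Z = 2: E_n = −54.40/n² eV.
E_7 = −54.40/49 = −1.110 eV and E_5 = −54.40/25 = −2.176 eV.
The photon energy is |E_7 − E_5| = 1.07 eV.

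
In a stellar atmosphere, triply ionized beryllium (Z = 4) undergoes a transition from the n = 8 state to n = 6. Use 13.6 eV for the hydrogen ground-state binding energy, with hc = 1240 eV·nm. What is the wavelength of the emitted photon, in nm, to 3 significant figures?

469 nm

For Z = 4 the level energies scale as Z², so the effective Rydberg energy is 13.6 × 16 = 217.6 eV.
ΔE = 217.6 × (1/6² − 1/8²) = 217.6 × 0.01215 = 2.644 eV.
λ = hc/ΔE = 1240 / 2.644 = 469 nm.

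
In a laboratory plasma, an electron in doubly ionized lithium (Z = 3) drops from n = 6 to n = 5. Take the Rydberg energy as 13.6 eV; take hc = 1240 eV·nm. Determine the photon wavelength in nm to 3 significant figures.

829 nm

For Z = 3 the level energies scale as Z², so the effective Rydberg energy is 13.6 × 9 = 122.4 eV.
ΔE = 122.4 × (1/5² − 1/6²) = 122.4 × 0.01222 = 1.496 eV.
λ = hc/ΔE = 1240 / 1.496 = 829 nm.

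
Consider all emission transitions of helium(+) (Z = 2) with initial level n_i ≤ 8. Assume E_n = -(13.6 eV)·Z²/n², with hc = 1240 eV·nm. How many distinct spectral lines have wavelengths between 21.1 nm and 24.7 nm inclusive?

5

Enumerate all n_i → n_f pairs with 1 ≤ n_f < n_i ≤ 8 and compute λ = 1240 / [13.6·4·(1/n_f² − 1/n_i²)].
Lines falling in [21.1, 24.7] nm: 8→1 (23.16 nm), 7→1 (23.27 nm), 6→1 (23.45 nm), 5→1 (23.74 nm), 4→1 (24.31 nm).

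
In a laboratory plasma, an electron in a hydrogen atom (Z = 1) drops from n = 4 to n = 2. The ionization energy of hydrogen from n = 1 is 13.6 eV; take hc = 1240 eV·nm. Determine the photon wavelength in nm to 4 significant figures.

486.3 nm

ΔE = 13.60 × (1/2² − 1/4²) = 13.60 × 0.1875 = 2.550 eV.
λ = hc/ΔE = 1240 / 2.550 = 486.3 nm.
This line belongs to the Balmer series.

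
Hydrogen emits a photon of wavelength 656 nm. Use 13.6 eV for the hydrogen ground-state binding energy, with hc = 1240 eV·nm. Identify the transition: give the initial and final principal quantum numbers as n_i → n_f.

The photon energy is ΔE = hc/λ = 1240 / 656 = 1.890 eV.
With Z = 1, ΔE = 13.60 × (1/n_f² − 1/n_i²), so 1/n_f² − 1/n_i² = 0.1390.
Trying n_f = 2 gives 1/n_i² = 0.1110, i.e. n_i ≈ 3; this pair matches.

n_i = 3, n_f = 2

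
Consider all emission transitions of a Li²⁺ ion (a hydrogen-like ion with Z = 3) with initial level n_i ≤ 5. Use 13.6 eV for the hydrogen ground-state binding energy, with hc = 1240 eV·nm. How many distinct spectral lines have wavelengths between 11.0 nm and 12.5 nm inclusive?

Enumerate all n_i → n_f pairs with 1 ≤ n_f < n_i ≤ 5 and compute λ = 1240 / [13.6·9·(1/n_f² − 1/n_i²)].
Lines falling in [11.0, 12.5] nm: 3→1 (11.40 nm).

1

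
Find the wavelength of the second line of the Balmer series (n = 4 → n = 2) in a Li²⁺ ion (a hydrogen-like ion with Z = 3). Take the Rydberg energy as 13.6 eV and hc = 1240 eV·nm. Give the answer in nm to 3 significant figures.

The Balmer series terminates on n_f = 2; the second line has n_i = 2+2 = 4.
ΔE = 122.4 × (1/2² − 1/4²) = 22.95 eV.
λ = 1240 / 22.95 = 54.0 nm.

54.0 nm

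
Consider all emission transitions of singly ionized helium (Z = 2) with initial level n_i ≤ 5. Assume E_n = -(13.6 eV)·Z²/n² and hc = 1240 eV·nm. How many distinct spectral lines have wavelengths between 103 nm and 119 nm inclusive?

1

Enumerate all n_i → n_f pairs with 1 ≤ n_f < n_i ≤ 5 and compute λ = 1240 / [13.6·4·(1/n_f² − 1/n_i²)].
Lines falling in [103, 119] nm: 5→2 (108.5 nm).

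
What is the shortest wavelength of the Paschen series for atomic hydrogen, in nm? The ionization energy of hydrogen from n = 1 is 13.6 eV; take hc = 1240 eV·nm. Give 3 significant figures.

821 nm

The Paschen series has lower level n_f = 3; the series limit corresponds to n_i → ∞.
ΔE_max = 13.6 × 1 / 3² = 1.511 eV.
λ_min = 1240 / 1.511 = 821 nm.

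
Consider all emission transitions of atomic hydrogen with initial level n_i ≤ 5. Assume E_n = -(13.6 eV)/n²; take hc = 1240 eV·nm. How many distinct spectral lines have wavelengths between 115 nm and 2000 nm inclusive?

Enumerate all n_i → n_f pairs with 1 ≤ n_f < n_i ≤ 5 and compute λ = 1240 / [13.6·1·(1/n_f² − 1/n_i²)].
Lines falling in [115, 2000] nm: 2→1 (121.6 nm), 5→2 (434.2 nm), 4→2 (486.3 nm), 3→2 (656.5 nm), 5→3 (1282 nm), 4→3 (1876 nm).

6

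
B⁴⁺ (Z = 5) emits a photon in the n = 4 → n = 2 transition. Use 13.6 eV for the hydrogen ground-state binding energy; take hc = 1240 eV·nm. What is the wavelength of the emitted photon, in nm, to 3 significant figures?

19.5 nm

For Z = 5 the level energies scale as Z², so the effective Rydberg energy is 13.6 × 25 = 340.0 eV.
ΔE = 340.0 × (1/2² − 1/4²) = 340.0 × 0.1875 = 63.75 eV.
λ = hc/ΔE = 1240 / 63.75 = 19.5 nm.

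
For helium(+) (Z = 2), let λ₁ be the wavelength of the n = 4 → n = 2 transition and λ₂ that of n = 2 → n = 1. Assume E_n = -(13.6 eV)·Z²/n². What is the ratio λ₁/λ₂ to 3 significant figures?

λ ∝ 1/ΔE ∝ 1/(1/n_f² − 1/n_i²), and the Z² and hc factors cancel in the ratio.
λ₁/λ₂ = (1/1² − 1/2²)/(1/2² − 1/4²) = 0.7500/0.1875 = 4.00.

4.00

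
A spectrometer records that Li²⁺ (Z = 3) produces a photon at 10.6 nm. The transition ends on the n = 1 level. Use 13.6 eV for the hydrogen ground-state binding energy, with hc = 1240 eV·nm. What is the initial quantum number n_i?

The photon energy is ΔE = hc/λ = 1240 / 10.6 = 117.0 eV.
With Z = 3, ΔE = 122.4 × (1/n_f² − 1/n_i²), so 1/n_f² − 1/n_i² = 0.9557.
With n_f = 1: 1/n_i² = 1/1 − 0.9557 = 0.04427, so n_i ≈ 4.75.

n_i = 5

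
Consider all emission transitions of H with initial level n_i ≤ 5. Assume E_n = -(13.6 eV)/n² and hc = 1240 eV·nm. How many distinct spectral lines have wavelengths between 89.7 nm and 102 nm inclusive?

2

Enumerate all n_i → n_f pairs with 1 ≤ n_f < n_i ≤ 5 and compute λ = 1240 / [13.6·1·(1/n_f² − 1/n_i²)].
Lines falling in [89.7, 102] nm: 5→1 (94.98 nm), 4→1 (97.25 nm).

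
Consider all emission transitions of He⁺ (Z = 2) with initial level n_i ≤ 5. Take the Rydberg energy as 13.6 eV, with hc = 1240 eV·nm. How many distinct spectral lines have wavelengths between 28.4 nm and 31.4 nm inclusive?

1

Enumerate all n_i → n_f pairs with 1 ≤ n_f < n_i ≤ 5 and compute λ = 1240 / [13.6·4·(1/n_f² − 1/n_i²)].
Lines falling in [28.4, 31.4] nm: 2→1 (30.39 nm).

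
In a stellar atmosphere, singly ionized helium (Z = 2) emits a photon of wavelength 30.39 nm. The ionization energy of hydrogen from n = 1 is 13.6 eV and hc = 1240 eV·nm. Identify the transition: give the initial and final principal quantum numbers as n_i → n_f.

The photon energy is ΔE = hc/λ = 1240 / 30.39 = 40.80 eV.
With Z = 2, ΔE = 54.40 × (1/n_f² − 1/n_i²), so 1/n_f² − 1/n_i² = 0.7501.
Trying n_f = 1 gives 1/n_i² = 0.2499, i.e. n_i ≈ 2; this pair matches.

n_i = 2, n_f = 1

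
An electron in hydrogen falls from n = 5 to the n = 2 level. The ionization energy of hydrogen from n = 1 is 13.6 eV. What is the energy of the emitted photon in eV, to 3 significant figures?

2.86 eV

E_5 = −13.60/25 = −0.5440 eV and E_2 = −13.60/4 = −3.400 eV.
The photon energy is |E_5 − E_2| = 2.86 eV.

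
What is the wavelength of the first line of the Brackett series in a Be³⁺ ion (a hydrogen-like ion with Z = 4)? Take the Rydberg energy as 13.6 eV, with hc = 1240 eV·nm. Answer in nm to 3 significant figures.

The Brackett series terminates on n_f = 4; the first line has n_i = 4+1 = 5.
ΔE = 217.6 × (1/4² − 1/5²) = 4.896 eV.
λ = 1240 / 4.896 = 253 nm.

253 nm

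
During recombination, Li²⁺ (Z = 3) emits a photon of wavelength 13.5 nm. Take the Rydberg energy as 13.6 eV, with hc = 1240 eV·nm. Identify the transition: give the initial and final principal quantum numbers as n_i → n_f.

The photon energy is ΔE = hc/λ = 1240 / 13.5 = 91.85 eV.
With Z = 3, ΔE = 122.4 × (1/n_f² − 1/n_i²), so 1/n_f² − 1/n_i² = 0.7504.
Trying n_f = 1 gives 1/n_i² = 0.2496, i.e. n_i ≈ 2; this pair matches.

n_i = 2, n_f = 1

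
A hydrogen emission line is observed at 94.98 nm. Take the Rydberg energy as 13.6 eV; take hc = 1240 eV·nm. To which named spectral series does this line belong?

Lyman

ΔE = 1240/94.98 = 13.06 eV.
This matches 13.6 × (1/1² − 1/5²), so n_f = 1: the Lyman series.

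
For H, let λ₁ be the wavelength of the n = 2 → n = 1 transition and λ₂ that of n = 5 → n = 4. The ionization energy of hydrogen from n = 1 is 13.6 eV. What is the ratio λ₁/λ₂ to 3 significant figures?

0.0300

λ ∝ 1/ΔE ∝ 1/(1/n_f² − 1/n_i²), and the Z² and hc factors cancel in the ratio.
λ₁/λ₂ = (1/4² − 1/5²)/(1/1² − 1/2²) = 0.02250/0.7500 = 0.0300.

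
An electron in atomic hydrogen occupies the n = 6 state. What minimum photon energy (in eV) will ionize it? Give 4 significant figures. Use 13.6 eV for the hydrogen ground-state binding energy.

0.3778 eV

E_6 = −13.60/36 = −0.3778 eV, so ionization (to E = 0) requires 0.3778 eV.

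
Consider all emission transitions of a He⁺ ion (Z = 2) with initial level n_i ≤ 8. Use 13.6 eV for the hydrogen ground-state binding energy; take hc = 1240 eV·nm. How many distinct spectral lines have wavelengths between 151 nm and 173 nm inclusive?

Enumerate all n_i → n_f pairs with 1 ≤ n_f < n_i ≤ 8 and compute λ = 1240 / [13.6·4·(1/n_f² − 1/n_i²)].
Lines falling in [151, 173] nm: 3→2 (164.1 nm).

1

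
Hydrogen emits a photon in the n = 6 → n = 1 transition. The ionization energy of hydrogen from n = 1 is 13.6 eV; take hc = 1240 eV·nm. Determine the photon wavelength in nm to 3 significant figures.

ΔE = 13.60 × (1/1² − 1/6²) = 13.60 × 0.9722 = 13.22 eV.
λ = hc/ΔE = 1240 / 13.22 = 93.8 nm.

93.8 nm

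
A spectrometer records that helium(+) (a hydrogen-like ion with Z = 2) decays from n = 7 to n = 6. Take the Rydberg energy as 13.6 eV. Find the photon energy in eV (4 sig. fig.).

The Bohr energies scale as Z², so for Z = 2: E_n = −54.40/n² eV.
E_7 = −54.40/49 = −1.110 eV and E_6 = −54.40/36 = −1.511 eV.
The photon energy is |E_7 − E_6| = 0.4009 eV.

0.4009 eV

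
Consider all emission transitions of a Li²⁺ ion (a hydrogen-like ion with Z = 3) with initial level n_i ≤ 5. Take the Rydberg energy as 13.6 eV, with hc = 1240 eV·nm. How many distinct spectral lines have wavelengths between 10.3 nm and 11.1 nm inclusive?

2

Enumerate all n_i → n_f pairs with 1 ≤ n_f < n_i ≤ 5 and compute λ = 1240 / [13.6·9·(1/n_f² − 1/n_i²)].
Lines falling in [10.3, 11.1] nm: 5→1 (10.55 nm), 4→1 (10.81 nm).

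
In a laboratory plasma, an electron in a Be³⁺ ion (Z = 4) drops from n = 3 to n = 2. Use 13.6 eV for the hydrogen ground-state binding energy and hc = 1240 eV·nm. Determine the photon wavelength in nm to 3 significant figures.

41.0 nm

For Z = 4 the level energies scale as Z², so the effective Rydberg energy is 13.6 × 16 = 217.6 eV.
ΔE = 217.6 × (1/2² − 1/3²) = 217.6 × 0.1389 = 30.22 eV.
λ = hc/ΔE = 1240 / 30.22 = 41.0 nm.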